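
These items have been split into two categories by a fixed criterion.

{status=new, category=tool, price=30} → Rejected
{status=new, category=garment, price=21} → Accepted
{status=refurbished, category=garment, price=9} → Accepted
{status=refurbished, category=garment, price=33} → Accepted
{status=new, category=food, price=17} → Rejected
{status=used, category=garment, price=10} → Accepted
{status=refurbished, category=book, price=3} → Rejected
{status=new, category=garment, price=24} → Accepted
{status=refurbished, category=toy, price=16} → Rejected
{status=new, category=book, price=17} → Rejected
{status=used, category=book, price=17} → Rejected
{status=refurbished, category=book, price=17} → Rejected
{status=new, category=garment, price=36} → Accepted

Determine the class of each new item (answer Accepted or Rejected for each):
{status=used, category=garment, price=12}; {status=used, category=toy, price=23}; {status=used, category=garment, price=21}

Accepted, Rejected, Accepted

'Accepted' ⟺ category is garment.
{status=used, category=garment, price=12}: category is garment — fits, so Accepted. {status=used, category=toy, price=23}: category is toy — does not satisfy this, so Rejected. {status=used, category=garment, price=21}: category is garment — fits, so Accepted.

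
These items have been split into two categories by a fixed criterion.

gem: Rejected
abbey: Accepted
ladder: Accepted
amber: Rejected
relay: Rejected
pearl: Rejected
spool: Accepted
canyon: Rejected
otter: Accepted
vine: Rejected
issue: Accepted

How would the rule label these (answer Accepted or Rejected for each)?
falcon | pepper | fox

'Accepted' ⟺ has a double letter.
falcon: no doubled letter — does not pass, so Rejected. pepper: 'pp' doubled — satisfies this, so Accepted. fox: no doubled letter — does not pass, so Rejected.

Rejected, Accepted, Rejected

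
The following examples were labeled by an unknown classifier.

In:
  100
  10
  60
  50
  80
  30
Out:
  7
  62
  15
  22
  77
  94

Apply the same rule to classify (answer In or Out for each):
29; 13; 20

Out, Out, In

One predicate separates the groups cleanly: multiple of 10.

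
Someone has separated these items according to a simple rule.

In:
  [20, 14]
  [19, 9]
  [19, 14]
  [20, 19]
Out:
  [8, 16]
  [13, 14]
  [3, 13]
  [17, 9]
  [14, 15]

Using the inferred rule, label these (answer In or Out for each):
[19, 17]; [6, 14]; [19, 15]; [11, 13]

In, Out, In, Out

The distinguishing property — first ≥ 19 — holds for all the 'In' cases and none of the 'Out' cases.
In: [19, 17], since first 19. Out: [6, 14], since first 6. In: [19, 15], since first 19. Out: [11, 13], since first 11.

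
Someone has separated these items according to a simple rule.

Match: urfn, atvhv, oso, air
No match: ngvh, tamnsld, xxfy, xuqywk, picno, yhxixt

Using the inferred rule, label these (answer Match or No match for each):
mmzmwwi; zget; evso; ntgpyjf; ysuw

No match, No match, Match, No match, No match

Comparing the two groups points to one rule — starts with a vowel.
mmzmwwi → starts with 'm' → No match. zget → starts with 'z' → No match. evso → starts with 'e' → Match. ntgpyjf → starts with 'n' → No match. ysuw → starts with 'y' → No match.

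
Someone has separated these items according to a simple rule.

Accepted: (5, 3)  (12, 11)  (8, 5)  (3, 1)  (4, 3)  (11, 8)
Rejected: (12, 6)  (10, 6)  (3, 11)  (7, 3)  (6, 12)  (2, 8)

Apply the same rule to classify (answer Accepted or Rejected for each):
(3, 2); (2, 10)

Every 'Accepted' example satisfies: |first − second| ≤ 3. None of the 'Rejected' examples do.
(3, 2): |3−2| = 1, satisfies this → Accepted.
(2, 10): |2−10| = 8, does not satisfy this → Rejected.

Accepted, Rejected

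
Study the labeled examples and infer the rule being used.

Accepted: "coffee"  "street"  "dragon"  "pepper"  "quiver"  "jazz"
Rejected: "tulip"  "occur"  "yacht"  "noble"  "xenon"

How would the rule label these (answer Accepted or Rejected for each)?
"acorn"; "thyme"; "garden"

Rejected, Rejected, Accepted

Every 'Accepted' example satisfies: even length. None of the 'Rejected' examples do.
"acorn": length 5, does not satisfy this → Rejected. "thyme": length 5, does not satisfy this → Rejected. "garden": length 6, passes → Accepted.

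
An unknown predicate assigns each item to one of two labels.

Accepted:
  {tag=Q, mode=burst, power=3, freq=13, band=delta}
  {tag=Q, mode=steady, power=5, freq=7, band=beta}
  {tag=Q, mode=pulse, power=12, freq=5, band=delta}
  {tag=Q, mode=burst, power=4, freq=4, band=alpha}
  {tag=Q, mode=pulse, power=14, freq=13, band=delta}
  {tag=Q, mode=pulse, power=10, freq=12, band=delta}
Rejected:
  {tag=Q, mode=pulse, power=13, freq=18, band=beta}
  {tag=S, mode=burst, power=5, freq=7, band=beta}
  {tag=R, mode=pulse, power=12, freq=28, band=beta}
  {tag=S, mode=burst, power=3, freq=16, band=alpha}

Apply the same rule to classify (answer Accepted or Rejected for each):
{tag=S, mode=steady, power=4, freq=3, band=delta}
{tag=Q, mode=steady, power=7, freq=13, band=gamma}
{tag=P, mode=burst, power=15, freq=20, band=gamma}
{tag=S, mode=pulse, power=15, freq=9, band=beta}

The common property of the 'Accepted' items is: tag is Q AND freq ≤ 13. No 'Rejected' item has it.

Rejected, Accepted, Rejected, Rejected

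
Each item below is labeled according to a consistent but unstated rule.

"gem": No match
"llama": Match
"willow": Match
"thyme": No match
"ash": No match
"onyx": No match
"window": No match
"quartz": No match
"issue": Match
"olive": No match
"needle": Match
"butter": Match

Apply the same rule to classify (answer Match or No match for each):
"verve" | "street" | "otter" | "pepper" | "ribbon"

Rule: has a double letter. This holds for each 'Match' example and fails for each 'No match' one.
No match: "verve", since no doubled letter. Match: "street", since 'ee' doubled. Match: "otter", since 'tt' doubled. Match: "pepper", since 'pp' doubled. Match: "ribbon", since 'bb' doubled.

No match, Match, Match, Match, Match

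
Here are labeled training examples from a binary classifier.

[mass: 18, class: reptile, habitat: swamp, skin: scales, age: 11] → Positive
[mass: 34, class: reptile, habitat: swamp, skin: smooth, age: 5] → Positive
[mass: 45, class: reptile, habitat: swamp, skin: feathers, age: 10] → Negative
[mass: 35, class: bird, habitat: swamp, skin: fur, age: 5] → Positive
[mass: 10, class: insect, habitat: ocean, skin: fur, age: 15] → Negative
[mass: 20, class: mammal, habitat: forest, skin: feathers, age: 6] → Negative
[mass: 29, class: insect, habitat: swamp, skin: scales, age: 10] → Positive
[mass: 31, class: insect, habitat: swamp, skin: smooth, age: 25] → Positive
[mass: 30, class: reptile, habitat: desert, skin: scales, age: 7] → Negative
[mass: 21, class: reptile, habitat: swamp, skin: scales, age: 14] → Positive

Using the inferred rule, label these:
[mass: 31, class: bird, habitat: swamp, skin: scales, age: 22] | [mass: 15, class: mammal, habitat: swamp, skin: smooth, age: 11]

The simplest hypothesis consistent with all the labels is: habitat is swamp AND mass ≤ 35.
[mass: 31, class: bird, habitat: swamp, skin: scales, age: 22] — habitat is swamp, mass = 31, hence Positive.
[mass: 15, class: mammal, habitat: swamp, skin: smooth, age: 11] — habitat is swamp, mass = 15, hence Positive.

Positive, Positive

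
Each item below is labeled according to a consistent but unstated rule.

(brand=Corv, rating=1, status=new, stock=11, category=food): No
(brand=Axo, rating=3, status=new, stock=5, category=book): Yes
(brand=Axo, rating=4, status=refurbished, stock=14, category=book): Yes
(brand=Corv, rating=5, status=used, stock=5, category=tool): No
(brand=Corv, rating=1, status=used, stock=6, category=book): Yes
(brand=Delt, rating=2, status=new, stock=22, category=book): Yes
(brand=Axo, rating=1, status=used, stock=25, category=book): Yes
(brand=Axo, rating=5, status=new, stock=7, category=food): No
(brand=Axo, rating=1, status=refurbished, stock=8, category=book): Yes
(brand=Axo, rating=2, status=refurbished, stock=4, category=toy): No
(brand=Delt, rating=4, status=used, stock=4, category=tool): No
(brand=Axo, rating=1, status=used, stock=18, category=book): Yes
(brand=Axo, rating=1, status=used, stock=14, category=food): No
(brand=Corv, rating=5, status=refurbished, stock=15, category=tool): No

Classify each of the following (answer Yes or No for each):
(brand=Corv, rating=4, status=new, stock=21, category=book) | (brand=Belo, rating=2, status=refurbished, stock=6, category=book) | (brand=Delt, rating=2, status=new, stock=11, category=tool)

'Yes' ⟺ category is book.
Yes: (brand=Corv, rating=4, status=new, stock=21, category=book), since category is book.
Yes: (brand=Belo, rating=2, status=refurbished, stock=6, category=book), since category is book.
No: (brand=Delt, rating=2, status=new, stock=11, category=tool), since category is tool.

Yes, Yes, No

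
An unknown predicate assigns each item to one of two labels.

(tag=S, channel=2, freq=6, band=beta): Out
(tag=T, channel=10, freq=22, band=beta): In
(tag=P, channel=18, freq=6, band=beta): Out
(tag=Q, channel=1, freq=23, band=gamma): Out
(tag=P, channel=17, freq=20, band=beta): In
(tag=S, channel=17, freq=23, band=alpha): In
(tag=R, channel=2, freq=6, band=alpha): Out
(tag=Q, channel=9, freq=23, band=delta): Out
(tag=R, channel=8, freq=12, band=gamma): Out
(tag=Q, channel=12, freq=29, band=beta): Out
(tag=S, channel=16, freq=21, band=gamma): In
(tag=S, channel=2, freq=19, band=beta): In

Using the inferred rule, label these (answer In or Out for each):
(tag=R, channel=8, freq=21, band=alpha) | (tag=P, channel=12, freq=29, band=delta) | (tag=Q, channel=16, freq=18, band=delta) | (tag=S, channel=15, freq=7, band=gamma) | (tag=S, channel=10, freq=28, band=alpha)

One predicate separates the groups cleanly: tag is not Q AND freq ≥ 19.

In, In, Out, Out, In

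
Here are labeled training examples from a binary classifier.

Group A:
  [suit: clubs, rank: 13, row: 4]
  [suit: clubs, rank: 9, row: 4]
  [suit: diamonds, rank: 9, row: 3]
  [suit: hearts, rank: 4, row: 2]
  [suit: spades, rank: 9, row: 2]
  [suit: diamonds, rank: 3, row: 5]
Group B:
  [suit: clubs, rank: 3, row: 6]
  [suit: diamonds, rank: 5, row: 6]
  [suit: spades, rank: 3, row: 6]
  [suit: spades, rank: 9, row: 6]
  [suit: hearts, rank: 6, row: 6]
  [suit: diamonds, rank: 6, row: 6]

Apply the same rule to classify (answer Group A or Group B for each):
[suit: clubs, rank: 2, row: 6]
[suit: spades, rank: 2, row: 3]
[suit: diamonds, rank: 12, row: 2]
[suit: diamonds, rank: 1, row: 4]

Group B, Group A, Group A, Group A

The classifier is using: row ≤ 5.
[suit: clubs, rank: 2, row: 6] — row = 6, hence Group B. [suit: spades, rank: 2, row: 3] — row = 3, hence Group A. [suit: diamonds, rank: 12, row: 2] — row = 2, hence Group A. [suit: diamonds, rank: 1, row: 4] — row = 4, hence Group A.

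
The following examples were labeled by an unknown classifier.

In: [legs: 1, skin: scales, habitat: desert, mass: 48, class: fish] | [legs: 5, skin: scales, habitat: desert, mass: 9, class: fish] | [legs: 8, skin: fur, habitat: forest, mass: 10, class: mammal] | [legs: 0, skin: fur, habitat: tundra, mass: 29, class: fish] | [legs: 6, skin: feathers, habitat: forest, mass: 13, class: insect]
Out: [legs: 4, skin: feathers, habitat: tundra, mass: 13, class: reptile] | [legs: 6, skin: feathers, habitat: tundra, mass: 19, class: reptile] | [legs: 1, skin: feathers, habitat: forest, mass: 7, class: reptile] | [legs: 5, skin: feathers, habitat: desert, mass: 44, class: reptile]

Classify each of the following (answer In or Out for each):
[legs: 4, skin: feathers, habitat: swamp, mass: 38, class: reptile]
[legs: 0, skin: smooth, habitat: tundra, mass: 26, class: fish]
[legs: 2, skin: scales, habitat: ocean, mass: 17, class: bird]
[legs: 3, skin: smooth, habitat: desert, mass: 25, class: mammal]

The common property of the 'In' items is: class is not reptile. No 'Out' item has it.

Out, In, In, In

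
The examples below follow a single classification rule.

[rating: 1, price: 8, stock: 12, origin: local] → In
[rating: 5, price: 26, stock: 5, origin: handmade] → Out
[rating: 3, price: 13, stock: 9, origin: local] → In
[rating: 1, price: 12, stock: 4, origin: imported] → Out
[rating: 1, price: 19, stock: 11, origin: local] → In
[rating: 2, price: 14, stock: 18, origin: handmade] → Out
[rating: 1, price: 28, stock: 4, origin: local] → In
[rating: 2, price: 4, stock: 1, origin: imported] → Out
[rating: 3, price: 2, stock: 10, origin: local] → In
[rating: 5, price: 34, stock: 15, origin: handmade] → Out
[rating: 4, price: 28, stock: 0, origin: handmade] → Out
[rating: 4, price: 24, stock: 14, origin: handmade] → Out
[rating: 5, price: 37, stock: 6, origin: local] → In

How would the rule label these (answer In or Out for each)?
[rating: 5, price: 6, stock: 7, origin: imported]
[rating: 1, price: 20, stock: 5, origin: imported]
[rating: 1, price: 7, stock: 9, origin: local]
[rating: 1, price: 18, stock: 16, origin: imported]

Out, Out, In, Out

A rule that fits every label: origin is local — true of each 'In' example, false of each 'Out' one.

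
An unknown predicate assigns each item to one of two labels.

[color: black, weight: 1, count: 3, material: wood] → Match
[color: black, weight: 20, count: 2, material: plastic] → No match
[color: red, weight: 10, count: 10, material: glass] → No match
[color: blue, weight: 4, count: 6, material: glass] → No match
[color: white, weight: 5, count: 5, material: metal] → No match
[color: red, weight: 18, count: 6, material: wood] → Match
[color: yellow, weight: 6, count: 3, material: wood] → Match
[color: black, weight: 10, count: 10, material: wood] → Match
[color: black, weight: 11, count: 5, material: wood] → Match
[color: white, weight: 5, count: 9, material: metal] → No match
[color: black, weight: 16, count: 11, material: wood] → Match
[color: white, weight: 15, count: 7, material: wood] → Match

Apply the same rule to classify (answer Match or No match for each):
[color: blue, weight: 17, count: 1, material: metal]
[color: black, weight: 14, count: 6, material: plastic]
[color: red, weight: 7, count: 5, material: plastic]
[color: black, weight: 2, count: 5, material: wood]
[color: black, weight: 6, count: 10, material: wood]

No match, No match, No match, Match, Match

Rule: material is wood. This holds for each 'Match' example and fails for each 'No match' one.
No match: [color: blue, weight: 17, count: 1, material: metal], since material is metal.
No match: [color: black, weight: 14, count: 6, material: plastic], since material is plastic.
No match: [color: red, weight: 7, count: 5, material: plastic], since material is plastic.
Match: [color: black, weight: 2, count: 5, material: wood], since material is wood.
Match: [color: black, weight: 6, count: 10, material: wood], since material is wood.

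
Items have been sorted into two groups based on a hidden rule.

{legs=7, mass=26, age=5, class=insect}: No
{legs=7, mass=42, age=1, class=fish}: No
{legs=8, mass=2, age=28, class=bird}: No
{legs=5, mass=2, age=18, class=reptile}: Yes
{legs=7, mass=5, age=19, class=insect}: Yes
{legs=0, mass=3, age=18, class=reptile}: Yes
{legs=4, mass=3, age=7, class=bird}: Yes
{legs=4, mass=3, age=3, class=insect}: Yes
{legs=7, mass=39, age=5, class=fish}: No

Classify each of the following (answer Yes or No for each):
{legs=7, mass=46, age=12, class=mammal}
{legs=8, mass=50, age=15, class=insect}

No, No

'Yes' ⟺ mass ≤ 5 AND age ≤ 19.
{legs=7, mass=46, age=12, class=mammal}: No (mass = 46, age = 12). {legs=8, mass=50, age=15, class=insect}: No (mass = 50, age = 15).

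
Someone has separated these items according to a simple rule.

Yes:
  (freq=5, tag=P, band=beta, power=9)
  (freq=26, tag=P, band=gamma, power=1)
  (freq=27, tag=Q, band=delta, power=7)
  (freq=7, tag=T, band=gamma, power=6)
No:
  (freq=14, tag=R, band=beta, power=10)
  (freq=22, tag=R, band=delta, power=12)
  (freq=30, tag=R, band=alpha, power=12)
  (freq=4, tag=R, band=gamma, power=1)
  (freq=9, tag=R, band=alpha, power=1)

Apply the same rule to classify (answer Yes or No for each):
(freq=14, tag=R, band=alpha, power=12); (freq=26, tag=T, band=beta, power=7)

All 'Yes' examples share one property — tag is not R — and every 'No' example lacks it.

No, Yes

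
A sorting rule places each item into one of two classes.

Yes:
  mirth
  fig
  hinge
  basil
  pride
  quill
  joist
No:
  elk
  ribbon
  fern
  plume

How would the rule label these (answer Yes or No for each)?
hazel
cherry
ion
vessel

No, No, Yes, No

One predicate separates the groups cleanly: odd length AND contains 'i'.
hazel: length 5, no 'i' — does not pass, so No.
cherry: length 6, no 'i' — does not pass, so No.
ion: length 3, has 'i' — matches, so Yes.
vessel: length 6, no 'i' — does not pass, so No.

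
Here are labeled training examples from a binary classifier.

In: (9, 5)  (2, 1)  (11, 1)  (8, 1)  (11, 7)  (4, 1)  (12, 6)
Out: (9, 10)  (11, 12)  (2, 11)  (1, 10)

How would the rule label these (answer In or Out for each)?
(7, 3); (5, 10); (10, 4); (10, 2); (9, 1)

Every 'In' example satisfies: first > second. None of the 'Out' examples do.
(7, 3) → 7 > 3 → In. (5, 10) → 5 < 10 → Out. (10, 4) → 10 > 4 → In. (10, 2) → 10 > 2 → In. (9, 1) → 9 > 1 → In.

In, Out, In, In, In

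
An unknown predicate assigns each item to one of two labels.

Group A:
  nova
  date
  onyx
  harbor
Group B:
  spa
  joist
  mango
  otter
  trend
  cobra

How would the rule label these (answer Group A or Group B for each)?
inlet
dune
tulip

The rule appears to be: even length.

Group B, Group A, Group B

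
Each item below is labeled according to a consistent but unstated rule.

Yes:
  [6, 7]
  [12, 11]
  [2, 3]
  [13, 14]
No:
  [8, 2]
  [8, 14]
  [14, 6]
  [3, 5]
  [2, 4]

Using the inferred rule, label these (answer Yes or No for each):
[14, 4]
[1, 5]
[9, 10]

The classifier is using: sum is odd.
[14, 4]: 14+4 = 18, fails this test → No.
[1, 5]: 1+5 = 6, fails this test → No.
[9, 10]: 9+10 = 19, qualifies → Yes.

No, No, Yes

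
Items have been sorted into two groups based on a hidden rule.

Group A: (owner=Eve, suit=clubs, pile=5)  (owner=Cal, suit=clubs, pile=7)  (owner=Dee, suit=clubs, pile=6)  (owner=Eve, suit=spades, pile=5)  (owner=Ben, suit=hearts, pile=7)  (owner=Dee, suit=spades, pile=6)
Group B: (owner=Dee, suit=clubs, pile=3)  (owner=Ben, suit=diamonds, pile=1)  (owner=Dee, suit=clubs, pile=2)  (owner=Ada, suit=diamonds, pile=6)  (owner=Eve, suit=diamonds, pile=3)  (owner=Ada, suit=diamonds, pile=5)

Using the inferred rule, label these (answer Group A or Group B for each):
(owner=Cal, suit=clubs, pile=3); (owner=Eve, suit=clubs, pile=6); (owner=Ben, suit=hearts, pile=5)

The common property of the 'Group A' items is: owner is not Ada AND pile ≥ 5. No 'Group B' item has it.

Group B, Group A, Group A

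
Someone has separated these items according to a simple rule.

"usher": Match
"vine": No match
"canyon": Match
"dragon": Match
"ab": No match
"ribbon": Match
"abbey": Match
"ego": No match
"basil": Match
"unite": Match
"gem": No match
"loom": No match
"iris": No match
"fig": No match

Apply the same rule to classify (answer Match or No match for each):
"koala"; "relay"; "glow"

A rule that fits every label: length ≥ 5 — true of each 'Match' example, false of each 'No match' one.
"koala" → length 5 → Match.
"relay" → length 5 → Match.
"glow" → length 4 → No match.

Match, Match, No match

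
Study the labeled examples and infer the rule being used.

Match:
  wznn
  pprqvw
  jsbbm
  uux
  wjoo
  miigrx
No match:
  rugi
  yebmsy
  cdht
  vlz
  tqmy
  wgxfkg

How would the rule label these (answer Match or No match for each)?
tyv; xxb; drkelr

No match, Match, No match

Comparing the two groups points to one rule — has a double letter.
tyv: no doubled letter — lacks this property, so No match. xxb: 'xx' doubled — qualifies, so Match. drkelr: no doubled letter — lacks this property, so No match.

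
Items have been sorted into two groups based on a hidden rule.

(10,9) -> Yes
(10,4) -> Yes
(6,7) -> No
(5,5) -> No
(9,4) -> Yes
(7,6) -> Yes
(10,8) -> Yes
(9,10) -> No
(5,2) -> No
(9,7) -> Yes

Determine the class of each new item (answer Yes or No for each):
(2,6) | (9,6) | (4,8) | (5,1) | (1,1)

No, Yes, No, No, No

A rule that fits every label: first > second AND sum ≥ 10 — true of each 'Yes' example, false of each 'No' one.
(2,6): No (2 < 6, 2+6 = 8). (9,6): Yes (9 > 6, 9+6 = 15). (4,8): No (4 < 8, 4+8 = 12). (5,1): No (5 > 1, 5+1 = 6). (1,1): No (1 = 1, 1+1 = 2).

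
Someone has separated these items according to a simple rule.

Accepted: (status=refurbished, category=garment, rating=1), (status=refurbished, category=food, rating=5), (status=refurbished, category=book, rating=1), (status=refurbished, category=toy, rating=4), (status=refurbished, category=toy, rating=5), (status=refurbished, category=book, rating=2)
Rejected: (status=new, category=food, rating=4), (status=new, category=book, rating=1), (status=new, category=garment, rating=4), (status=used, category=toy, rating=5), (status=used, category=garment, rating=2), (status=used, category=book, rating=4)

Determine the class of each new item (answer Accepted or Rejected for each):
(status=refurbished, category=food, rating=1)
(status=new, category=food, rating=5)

Looking at the examples, the only property every 'Accepted' case has and every 'Rejected' case lacks is: status is refurbished.
(status=refurbished, category=food, rating=1): Accepted (status is refurbished).
(status=new, category=food, rating=5): Rejected (status is new).

Accepted, Rejected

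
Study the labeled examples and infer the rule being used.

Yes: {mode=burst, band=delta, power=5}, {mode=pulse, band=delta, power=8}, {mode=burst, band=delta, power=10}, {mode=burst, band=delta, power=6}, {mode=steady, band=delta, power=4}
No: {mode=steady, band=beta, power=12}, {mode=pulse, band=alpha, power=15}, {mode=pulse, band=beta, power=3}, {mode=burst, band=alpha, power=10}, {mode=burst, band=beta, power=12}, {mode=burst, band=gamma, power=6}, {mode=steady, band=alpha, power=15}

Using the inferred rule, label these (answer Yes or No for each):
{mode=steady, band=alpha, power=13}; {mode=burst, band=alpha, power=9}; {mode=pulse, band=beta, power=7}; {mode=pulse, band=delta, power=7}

No, No, No, Yes

The classifier is using: band is delta.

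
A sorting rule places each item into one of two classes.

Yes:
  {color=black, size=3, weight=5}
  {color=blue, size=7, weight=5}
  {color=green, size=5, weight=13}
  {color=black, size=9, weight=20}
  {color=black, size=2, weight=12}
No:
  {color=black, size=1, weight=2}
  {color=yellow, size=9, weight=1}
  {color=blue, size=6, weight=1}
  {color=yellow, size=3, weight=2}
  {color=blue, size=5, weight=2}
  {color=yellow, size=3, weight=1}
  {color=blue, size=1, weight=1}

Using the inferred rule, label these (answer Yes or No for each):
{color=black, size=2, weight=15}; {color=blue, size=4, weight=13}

Yes, Yes

The pattern is that an item is 'Yes' exactly when: weight ≥ 5.
{color=black, size=2, weight=15} — weight = 15, hence Yes.
{color=blue, size=4, weight=13} — weight = 13, hence Yes.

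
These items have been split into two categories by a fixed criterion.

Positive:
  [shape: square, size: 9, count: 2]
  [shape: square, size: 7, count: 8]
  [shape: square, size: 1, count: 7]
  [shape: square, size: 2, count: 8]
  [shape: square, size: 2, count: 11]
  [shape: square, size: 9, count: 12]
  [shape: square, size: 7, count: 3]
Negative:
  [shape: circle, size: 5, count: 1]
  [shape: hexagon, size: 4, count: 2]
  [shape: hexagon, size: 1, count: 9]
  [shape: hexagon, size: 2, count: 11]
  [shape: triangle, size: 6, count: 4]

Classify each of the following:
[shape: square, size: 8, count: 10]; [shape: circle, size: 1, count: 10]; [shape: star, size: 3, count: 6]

Comparing the two groups points to one rule — shape is square.
[shape: square, size: 8, count: 10]: Positive (shape is square).
[shape: circle, size: 1, count: 10]: Negative (shape is circle).
[shape: star, size: 3, count: 6]: Negative (shape is star).

Positive, Negative, Negative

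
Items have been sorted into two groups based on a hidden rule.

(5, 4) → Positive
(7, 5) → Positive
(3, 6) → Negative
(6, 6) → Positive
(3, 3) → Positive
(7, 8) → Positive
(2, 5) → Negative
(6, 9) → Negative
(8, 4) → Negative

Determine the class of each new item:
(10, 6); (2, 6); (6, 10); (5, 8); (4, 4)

Negative, Negative, Negative, Negative, Positive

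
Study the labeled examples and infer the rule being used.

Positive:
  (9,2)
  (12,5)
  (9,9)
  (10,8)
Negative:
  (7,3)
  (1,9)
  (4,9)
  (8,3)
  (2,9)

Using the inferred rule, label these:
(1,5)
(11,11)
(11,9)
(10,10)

Negative, Positive, Positive, Positive

Every 'Positive' example satisfies: first ≥ 9. None of the 'Negative' examples do.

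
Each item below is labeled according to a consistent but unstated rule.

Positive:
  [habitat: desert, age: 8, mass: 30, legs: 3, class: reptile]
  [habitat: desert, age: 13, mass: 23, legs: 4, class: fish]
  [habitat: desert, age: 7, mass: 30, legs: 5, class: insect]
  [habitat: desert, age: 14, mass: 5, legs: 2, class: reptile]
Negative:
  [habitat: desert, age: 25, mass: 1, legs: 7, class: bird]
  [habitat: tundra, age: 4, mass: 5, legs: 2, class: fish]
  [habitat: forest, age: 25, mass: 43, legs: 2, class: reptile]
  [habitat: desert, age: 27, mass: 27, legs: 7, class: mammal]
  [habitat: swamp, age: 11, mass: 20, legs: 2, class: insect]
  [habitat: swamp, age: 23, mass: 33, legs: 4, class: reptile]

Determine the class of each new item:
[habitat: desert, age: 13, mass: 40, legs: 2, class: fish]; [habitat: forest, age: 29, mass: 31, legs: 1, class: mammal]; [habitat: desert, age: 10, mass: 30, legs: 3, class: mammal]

Positive, Negative, Positive

The rule appears to be: habitat is desert AND age ≤ 14.
Positive: [habitat: desert, age: 13, mass: 40, legs: 2, class: fish], since habitat is desert, age = 13. Negative: [habitat: forest, age: 29, mass: 31, legs: 1, class: mammal], since habitat is forest, age = 29. Positive: [habitat: desert, age: 10, mass: 30, legs: 3, class: mammal], since habitat is desert, age = 10.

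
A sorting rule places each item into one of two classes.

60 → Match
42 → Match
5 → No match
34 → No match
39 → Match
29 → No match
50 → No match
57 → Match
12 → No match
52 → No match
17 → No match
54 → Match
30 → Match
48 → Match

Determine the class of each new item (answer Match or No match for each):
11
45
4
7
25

All 'Match' examples share one property — multiple of 3 AND at least 17 — and every 'No match' example lacks it.
11: No match (11 = 3·3 + 2, 11 < 17).
45: Match (45 = 3·15, 45 ≥ 17).
4: No match (4 = 3·1 + 1, 4 < 17).
7: No match (7 = 3·2 + 1, 7 < 17).
25: No match (25 = 3·8 + 1, 25 ≥ 17).

No match, Match, No match, No match, No match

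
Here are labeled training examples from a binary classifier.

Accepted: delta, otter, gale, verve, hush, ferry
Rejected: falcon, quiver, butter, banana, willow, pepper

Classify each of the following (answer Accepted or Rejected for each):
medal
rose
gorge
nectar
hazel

All 'Accepted' examples share one property — length ≤ 5 — and every 'Rejected' example lacks it.
medal: length 5 — fits, so Accepted. rose: length 4 — fits, so Accepted. gorge: length 5 — fits, so Accepted. nectar: length 6 — does not satisfy this, so Rejected. hazel: length 5 — fits, so Accepted.

Accepted, Accepted, Accepted, Rejected, Accepted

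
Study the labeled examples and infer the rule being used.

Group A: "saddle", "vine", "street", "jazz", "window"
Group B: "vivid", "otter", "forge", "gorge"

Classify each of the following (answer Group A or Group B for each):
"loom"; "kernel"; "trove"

Group A, Group A, Group B

The simplest hypothesis consistent with all the labels is: even length.
"loom": length 4, meets the rule → Group A.
"kernel": length 6, meets the rule → Group A.
"trove": length 5, lacks this property → Group B.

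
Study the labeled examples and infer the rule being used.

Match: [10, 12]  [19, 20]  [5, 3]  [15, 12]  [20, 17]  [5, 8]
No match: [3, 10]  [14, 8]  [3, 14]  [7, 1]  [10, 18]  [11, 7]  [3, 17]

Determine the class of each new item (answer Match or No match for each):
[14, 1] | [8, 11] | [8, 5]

No match, Match, Match

'Match' ⟺ |first − second| ≤ 3.
[14, 1]: |14−1| = 13, fails the rule → No match.
[8, 11]: |8−11| = 3, passes → Match.
[8, 5]: |8−5| = 3, passes → Match.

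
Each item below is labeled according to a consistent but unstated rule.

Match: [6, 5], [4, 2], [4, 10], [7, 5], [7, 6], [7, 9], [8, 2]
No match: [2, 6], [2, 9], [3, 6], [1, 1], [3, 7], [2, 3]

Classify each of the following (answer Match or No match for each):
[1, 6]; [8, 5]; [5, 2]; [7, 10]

No match, Match, Match, Match

The distinguishing property — first ≥ 4 — holds for all the 'Match' cases and none of the 'No match' cases.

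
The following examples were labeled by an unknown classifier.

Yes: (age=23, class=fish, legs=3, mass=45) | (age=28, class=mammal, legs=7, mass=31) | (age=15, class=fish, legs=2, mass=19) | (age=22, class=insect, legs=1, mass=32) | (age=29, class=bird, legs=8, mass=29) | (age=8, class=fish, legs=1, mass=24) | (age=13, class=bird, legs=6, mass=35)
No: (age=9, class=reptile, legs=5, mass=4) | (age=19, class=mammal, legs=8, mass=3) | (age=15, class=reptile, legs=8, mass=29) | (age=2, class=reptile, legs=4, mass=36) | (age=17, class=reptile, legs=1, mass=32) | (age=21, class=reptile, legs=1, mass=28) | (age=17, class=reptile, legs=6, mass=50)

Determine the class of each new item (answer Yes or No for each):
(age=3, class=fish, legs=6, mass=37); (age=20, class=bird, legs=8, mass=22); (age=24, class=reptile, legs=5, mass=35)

Yes, Yes, No

The pattern is that an item is 'Yes' exactly when: class is not reptile AND mass ≥ 4.
(age=3, class=fish, legs=6, mass=37): Yes (class is fish, mass = 37). (age=20, class=bird, legs=8, mass=22): Yes (class is bird, mass = 22). (age=24, class=reptile, legs=5, mass=35): No (class is reptile, mass = 35).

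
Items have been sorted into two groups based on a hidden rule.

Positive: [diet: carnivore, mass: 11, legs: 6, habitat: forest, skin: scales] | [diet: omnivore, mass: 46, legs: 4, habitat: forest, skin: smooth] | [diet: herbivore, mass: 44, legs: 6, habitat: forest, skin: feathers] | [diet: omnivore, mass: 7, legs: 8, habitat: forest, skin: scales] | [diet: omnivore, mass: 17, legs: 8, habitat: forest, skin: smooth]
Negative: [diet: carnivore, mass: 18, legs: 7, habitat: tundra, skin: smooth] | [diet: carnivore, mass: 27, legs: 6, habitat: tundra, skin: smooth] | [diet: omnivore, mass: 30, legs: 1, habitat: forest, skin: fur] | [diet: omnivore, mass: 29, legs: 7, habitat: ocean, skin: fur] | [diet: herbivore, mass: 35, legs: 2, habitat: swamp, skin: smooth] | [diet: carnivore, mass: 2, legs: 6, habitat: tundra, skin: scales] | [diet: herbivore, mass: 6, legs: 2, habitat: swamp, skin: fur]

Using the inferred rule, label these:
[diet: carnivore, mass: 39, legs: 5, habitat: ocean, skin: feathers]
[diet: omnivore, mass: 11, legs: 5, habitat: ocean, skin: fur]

'Positive' ⟺ habitat is forest AND legs ≥ 2.
[diet: carnivore, mass: 39, legs: 5, habitat: ocean, skin: feathers] — habitat is ocean, legs = 5, hence Negative.
[diet: omnivore, mass: 11, legs: 5, habitat: ocean, skin: fur] — habitat is ocean, legs = 5, hence Negative.

Negative, Negative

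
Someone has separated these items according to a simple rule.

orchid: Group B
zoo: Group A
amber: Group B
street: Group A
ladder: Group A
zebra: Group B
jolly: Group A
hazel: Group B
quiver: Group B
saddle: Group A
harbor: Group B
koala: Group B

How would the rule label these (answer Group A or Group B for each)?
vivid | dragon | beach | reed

Group B, Group B, Group B, Group A

The common property of the 'Group A' items is: has a double letter. No 'Group B' item has it.
vivid — no doubled letter, hence Group B.
dragon — no doubled letter, hence Group B.
beach — no doubled letter, hence Group B.
reed — 'ee' doubled, hence Group A.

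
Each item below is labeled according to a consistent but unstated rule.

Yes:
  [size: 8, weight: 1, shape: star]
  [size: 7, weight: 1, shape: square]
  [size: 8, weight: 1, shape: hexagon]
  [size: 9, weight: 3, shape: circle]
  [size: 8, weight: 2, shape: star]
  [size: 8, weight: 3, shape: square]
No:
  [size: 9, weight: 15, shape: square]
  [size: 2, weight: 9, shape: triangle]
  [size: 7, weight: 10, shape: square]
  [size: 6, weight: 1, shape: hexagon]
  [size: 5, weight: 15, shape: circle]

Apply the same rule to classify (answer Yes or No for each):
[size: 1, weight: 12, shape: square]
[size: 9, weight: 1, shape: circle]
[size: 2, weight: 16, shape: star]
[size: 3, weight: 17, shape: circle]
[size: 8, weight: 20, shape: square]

The common property of the 'Yes' items is: size ≥ 7 AND weight ≤ 3. No 'No' item has it.

No, Yes, No, No, No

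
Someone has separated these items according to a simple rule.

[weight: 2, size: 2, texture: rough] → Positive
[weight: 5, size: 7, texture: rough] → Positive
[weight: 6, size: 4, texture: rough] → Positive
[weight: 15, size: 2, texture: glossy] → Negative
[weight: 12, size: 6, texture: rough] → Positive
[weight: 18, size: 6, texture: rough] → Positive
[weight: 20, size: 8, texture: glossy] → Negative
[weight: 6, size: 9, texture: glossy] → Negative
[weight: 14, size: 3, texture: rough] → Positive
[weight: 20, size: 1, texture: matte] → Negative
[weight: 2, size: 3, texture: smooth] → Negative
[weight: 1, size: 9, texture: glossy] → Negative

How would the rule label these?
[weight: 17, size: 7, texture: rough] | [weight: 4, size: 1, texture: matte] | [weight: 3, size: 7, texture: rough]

The distinguishing property — texture is rough — holds for all the 'Positive' cases and none of the 'Negative' cases.
[weight: 17, size: 7, texture: rough] — texture is rough, hence Positive. [weight: 4, size: 1, texture: matte] — texture is matte, hence Negative. [weight: 3, size: 7, texture: rough] — texture is rough, hence Positive.

Positive, Negative, Positive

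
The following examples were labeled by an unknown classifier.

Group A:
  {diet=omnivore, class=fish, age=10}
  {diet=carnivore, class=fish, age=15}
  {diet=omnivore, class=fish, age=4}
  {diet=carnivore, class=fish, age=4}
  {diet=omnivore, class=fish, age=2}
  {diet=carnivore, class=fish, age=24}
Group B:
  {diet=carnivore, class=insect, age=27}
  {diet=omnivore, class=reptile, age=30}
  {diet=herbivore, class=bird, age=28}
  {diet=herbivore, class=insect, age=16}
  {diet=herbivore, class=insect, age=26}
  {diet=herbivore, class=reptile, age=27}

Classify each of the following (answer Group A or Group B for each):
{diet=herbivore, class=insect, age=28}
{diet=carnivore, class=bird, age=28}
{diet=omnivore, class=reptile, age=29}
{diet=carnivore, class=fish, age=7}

The rule appears to be: class is fish.
Group B: {diet=herbivore, class=insect, age=28}, since class is insect. Group B: {diet=carnivore, class=bird, age=28}, since class is bird. Group B: {diet=omnivore, class=reptile, age=29}, since class is reptile. Group A: {diet=carnivore, class=fish, age=7}, since class is fish.

Group B, Group B, Group B, Group A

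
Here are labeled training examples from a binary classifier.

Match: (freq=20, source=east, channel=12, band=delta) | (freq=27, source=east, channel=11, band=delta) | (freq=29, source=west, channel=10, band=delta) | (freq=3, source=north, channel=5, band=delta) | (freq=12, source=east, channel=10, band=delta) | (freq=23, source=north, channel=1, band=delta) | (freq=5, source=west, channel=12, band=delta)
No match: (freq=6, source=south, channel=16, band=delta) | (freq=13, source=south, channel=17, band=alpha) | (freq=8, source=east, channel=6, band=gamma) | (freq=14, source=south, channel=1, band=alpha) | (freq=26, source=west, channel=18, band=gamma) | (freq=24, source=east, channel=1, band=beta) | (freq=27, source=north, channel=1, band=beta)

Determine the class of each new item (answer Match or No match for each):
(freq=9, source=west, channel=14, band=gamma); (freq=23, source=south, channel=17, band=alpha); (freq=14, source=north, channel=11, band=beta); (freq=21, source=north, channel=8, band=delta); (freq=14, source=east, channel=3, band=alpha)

All 'Match' examples share one property — band is delta AND channel ≤ 12 — and every 'No match' example lacks it.
(freq=9, source=west, channel=14, band=gamma): band is gamma, channel = 14, doesn't qualify → No match.
(freq=23, source=south, channel=17, band=alpha): band is alpha, channel = 17, doesn't qualify → No match.
(freq=14, source=north, channel=11, band=beta): band is beta, channel = 11, doesn't qualify → No match.
(freq=21, source=north, channel=8, band=delta): band is delta, channel = 8, matches → Match.
(freq=14, source=east, channel=3, band=alpha): band is alpha, channel = 3, doesn't qualify → No match.

No match, No match, No match, Match, No match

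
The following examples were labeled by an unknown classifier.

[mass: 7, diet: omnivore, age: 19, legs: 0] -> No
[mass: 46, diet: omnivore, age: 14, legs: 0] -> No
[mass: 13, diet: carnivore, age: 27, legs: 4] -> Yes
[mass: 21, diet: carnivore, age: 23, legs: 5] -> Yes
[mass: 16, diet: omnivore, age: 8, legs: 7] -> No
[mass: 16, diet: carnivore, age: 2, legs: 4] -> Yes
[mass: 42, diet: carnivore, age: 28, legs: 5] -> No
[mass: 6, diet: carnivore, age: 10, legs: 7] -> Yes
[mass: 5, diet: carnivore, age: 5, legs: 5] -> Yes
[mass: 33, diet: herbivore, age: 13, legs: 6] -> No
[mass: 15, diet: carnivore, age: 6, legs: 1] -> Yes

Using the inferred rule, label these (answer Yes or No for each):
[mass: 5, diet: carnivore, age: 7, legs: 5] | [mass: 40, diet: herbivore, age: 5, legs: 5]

One predicate separates the groups cleanly: diet is carnivore AND age ≤ 27.

Yes, No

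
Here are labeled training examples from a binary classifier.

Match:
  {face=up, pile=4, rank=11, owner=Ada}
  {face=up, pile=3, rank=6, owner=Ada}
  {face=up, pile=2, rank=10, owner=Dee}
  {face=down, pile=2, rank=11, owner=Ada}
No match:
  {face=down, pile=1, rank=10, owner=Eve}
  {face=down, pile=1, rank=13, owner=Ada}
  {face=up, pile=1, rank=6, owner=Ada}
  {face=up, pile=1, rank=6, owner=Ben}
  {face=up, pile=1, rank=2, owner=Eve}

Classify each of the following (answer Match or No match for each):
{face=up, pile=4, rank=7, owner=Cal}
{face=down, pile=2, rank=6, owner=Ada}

Match, Match

The rule appears to be: pile ≥ 2.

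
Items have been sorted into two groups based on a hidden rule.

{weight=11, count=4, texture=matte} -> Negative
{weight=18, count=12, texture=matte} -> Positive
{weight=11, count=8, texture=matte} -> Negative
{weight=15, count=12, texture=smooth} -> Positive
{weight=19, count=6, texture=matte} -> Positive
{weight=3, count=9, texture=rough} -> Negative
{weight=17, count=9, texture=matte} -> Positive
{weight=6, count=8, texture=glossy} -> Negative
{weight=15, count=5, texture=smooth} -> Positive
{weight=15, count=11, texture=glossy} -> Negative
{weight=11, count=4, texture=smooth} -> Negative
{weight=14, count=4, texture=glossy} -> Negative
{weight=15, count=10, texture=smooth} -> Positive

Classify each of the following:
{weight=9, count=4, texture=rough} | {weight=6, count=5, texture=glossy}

Negative, Negative

The pattern is that an item is 'Positive' exactly when: weight ≥ 15 AND count ≠ 11.
{weight=9, count=4, texture=rough}: Negative (weight = 9, count = 4). {weight=6, count=5, texture=glossy}: Negative (weight = 6, count = 5).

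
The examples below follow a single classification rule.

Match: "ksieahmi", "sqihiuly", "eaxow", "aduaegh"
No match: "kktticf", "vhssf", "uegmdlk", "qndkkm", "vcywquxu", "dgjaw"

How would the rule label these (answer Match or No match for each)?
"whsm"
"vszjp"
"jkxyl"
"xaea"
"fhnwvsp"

No match, No match, No match, Match, No match

A rule that fits every label: has ≥ 3 vowels — true of each 'Match' example, false of each 'No match' one.
No match: "whsm", since 0 vowels.
No match: "vszjp", since 0 vowels.
No match: "jkxyl", since 0 vowels.
Match: "xaea", since 3 vowels.
No match: "fhnwvsp", since 0 vowels.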